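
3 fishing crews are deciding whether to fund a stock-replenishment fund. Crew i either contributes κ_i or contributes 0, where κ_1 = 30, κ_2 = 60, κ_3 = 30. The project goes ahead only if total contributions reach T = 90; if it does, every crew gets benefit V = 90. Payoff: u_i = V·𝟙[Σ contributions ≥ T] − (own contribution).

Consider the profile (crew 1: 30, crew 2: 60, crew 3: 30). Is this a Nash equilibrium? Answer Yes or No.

Total = 120 ≥ 90: provided.
Crew 1 (pledges 30, payoff 60): dropping to 0 → total 90, payoff 90. Profitable deviation.

No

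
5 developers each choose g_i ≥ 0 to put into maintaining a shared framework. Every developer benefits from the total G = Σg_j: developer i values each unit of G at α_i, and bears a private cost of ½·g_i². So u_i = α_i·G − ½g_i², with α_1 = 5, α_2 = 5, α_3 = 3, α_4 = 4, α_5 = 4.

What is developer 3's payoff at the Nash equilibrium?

Developer i's FOC: ∂u_i/∂g_i = α_i − g_i = 0, so g_i* = α_i.
NE contributions = (5, 5, 3, 4, 4); G = 21.
u_3 = α_3·G − ½·(g_3)² = 3·21 − ½·3² = 58.5.

58.5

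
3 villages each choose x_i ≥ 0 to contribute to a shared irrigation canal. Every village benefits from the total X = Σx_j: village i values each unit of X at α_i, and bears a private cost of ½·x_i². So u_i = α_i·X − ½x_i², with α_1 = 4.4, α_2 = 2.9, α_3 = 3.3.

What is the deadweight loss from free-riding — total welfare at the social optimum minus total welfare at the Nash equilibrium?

75.51

Village i's FOC: ∂u_i/∂x_i = α_i − x_i = 0, so x_i* = α_i.
NE contributions = (4.4, 2.9, 3.3); X = 10.6.
W^NE = (Σα)·X − ½Σα_i² = 10.6² − ½·38.66 = 93.03.
Planner sets x_i = Σα_j = 10.6 for every i, so X^SO = 3·10.6 = 31.8.
W^SO = (Σα)·X^SO − ½·3·(Σα)² = (3/2)·10.6² = 168.54.
Deadweight loss = W^SO − W^NE = 75.51.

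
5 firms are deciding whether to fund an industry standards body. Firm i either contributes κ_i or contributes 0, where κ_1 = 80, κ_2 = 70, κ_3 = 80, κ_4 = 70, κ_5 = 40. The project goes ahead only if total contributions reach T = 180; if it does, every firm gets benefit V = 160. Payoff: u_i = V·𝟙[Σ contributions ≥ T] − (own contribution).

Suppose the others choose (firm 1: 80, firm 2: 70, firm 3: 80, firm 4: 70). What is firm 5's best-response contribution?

Others' total = 300 ≥ 180; contributing adds cost 40 for no extra benefit.
Best response: 0.

0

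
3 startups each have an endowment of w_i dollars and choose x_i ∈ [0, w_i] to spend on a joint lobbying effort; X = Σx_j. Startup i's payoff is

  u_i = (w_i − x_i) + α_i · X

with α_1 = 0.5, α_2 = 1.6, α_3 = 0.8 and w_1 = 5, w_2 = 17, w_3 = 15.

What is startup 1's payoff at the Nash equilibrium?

13.5

∂u_i/∂x_i = α_i − 1, so startup i contributes w_i if α_i > 1, else 0.
α_i > 1 for i ∈ {2}; NE contributions (0, 17, 0), X = 17.
u_1 = (5 − 0) + 0.5·17 = 13.5.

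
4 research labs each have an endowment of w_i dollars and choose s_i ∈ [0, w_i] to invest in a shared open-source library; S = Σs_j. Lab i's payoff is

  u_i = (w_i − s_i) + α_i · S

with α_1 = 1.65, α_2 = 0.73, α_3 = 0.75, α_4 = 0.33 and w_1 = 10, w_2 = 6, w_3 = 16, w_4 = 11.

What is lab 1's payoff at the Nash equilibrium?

16.5

∂u_i/∂s_i = α_i − 1, so lab i contributes w_i if α_i > 1, else 0.
α_i > 1 for i ∈ {1}; NE contributions (10, 0, 0, 0), S = 10.
u_1 = (10 − 10) + 1.65·10 = 16.5.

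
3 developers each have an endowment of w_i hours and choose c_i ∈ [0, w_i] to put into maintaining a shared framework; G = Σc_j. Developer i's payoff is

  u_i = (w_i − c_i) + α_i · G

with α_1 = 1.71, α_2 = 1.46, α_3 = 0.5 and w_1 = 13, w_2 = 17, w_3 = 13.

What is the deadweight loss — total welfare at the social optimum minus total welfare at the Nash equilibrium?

34.71

∂u_i/∂c_i = α_i − 1, so developer i contributes w_i if α_i > 1, else 0.
α_i > 1 for i ∈ {1, 2}; NE contributions (13, 17, 0), G = 30.
W^NE = Σw_i − G^NE + (Σα_i)·G^NE = 43 + 2.67·30 = 123.1.
Planner: ∂(Σu_j)/∂c_i = Σα_j − 1 = 2.67 > 0, so everyone contributes w_i; G^SO = 43, W^SO = 43 + 2.67·43 = 157.81.
Deadweight loss = 34.71.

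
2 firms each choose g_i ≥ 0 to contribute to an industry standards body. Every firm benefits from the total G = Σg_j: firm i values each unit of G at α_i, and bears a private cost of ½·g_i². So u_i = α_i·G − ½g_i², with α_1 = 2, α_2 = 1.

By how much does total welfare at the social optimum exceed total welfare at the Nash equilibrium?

2.5

Firm i's FOC: ∂u_i/∂g_i = α_i − g_i = 0, so g_i* = α_i.
NE contributions = (2, 1); G = 3.
W^NE = (Σα)·G − ½Σα_i² = 3² − ½·5 = 6.5.
Planner sets g_i = Σα_j = 3 for every i, so G^SO = 2·3 = 6.
W^SO = (Σα)·G^SO − ½·2·(Σα)² = (2/2)·3² = 9.
Deadweight loss = W^SO − W^NE = 2.5.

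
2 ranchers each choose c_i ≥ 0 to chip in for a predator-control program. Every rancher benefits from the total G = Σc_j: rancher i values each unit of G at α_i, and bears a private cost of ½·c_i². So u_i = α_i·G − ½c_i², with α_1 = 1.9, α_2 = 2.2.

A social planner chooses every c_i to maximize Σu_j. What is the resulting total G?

8.2

Planner FOC: ∂(Σu_j)/∂c_i = (Σα_j) − c_i = 0, so c_i^SO = Σα_j = 4.1 for every i; G^SO = 8.2.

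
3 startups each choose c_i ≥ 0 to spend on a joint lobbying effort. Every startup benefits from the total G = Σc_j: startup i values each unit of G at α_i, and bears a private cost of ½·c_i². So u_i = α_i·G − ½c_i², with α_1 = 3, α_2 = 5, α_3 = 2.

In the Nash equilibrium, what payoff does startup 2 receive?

Startup i's FOC: ∂u_i/∂c_i = α_i − c_i = 0, so c_i* = α_i.
NE contributions = (3, 5, 2); G = 10.
u_2 = α_2·G − ½·(c_2)² = 5·10 − ½·5² = 37.5.

37.5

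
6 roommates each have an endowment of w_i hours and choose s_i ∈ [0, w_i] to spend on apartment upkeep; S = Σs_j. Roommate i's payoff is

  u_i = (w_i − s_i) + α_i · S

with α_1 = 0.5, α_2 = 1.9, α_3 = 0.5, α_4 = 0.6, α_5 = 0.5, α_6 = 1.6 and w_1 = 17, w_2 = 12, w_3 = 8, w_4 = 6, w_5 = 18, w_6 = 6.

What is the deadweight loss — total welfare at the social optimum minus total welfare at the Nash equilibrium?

∂u_i/∂s_i = α_i − 1, so roommate i contributes w_i if α_i > 1, else 0.
α_i > 1 for i ∈ {2, 6}; NE contributions (0, 12, 0, 0, 0, 6), S = 18.
W^NE = Σw_i − S^NE + (Σα_i)·S^NE = 67 + 4.6·18 = 149.8.
Planner: ∂(Σu_j)/∂s_i = Σα_j − 1 = 4.6 > 0, so everyone contributes w_i; S^SO = 67, W^SO = 67 + 4.6·67 = 375.2.
Deadweight loss = 225.4.

225.4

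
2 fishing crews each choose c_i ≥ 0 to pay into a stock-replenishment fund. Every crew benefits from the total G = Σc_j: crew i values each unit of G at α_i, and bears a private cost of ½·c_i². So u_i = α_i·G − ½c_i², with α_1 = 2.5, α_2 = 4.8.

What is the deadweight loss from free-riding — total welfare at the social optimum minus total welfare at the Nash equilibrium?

14.645

Crew i's FOC: ∂u_i/∂c_i = α_i − c_i = 0, so c_i* = α_i.
NE contributions = (2.5, 4.8); G = 7.3.
W^NE = (Σα)·G − ½Σα_i² = 7.3² − ½·29.29 = 38.645.
Planner sets c_i = Σα_j = 7.3 for every i, so G^SO = 2·7.3 = 14.6.
W^SO = (Σα)·G^SO − ½·2·(Σα)² = (2/2)·7.3² = 53.29.
Deadweight loss = W^SO − W^NE = 14.645.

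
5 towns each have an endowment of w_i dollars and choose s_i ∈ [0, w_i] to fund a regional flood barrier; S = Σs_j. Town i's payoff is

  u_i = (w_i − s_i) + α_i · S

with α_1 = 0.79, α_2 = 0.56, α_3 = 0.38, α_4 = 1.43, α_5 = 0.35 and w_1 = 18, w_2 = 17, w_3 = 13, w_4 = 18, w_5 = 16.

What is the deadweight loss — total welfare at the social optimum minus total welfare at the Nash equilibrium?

∂u_i/∂s_i = α_i − 1, so town i contributes w_i if α_i > 1, else 0.
α_i > 1 for i ∈ {4}; NE contributions (0, 0, 0, 18, 0), S = 18.
W^NE = Σw_i − S^NE + (Σα_i)·S^NE = 82 + 2.51·18 = 127.18.
Planner: ∂(Σu_j)/∂s_i = Σα_j − 1 = 2.51 > 0, so everyone contributes w_i; S^SO = 82, W^SO = 82 + 2.51·82 = 287.82.
Deadweight loss = 160.64.

160.64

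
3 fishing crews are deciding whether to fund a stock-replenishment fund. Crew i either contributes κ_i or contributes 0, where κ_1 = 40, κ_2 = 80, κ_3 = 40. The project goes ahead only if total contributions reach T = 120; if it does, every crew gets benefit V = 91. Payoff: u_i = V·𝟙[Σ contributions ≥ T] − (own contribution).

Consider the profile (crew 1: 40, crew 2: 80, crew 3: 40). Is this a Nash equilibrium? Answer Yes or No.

Total = 160 ≥ 120: provided.
Crew 1 (pledges 40, payoff 51): dropping to 0 → total 120, payoff 91. Profitable deviation.

No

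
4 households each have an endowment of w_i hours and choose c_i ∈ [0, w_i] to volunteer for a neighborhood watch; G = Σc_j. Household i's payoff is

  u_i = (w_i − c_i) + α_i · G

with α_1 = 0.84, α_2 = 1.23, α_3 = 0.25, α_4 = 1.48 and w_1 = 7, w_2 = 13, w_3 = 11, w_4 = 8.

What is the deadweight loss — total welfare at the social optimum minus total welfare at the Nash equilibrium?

∂u_i/∂c_i = α_i − 1, so household i contributes w_i if α_i > 1, else 0.
α_i > 1 for i ∈ {2, 4}; NE contributions (0, 13, 0, 8), G = 21.
W^NE = Σw_i − G^NE + (Σα_i)·G^NE = 39 + 2.8·21 = 97.8.
Planner: ∂(Σu_j)/∂c_i = Σα_j − 1 = 2.8 > 0, so everyone contributes w_i; G^SO = 39, W^SO = 39 + 2.8·39 = 148.2.
Deadweight loss = 50.4.

50.4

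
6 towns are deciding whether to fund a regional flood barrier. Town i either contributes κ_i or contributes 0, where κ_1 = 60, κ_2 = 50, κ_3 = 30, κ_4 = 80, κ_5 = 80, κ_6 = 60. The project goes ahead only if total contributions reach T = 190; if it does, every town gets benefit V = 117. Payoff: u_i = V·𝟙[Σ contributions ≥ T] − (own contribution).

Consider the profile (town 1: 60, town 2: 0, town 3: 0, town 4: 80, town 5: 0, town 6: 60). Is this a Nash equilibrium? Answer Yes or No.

Total = 200 ≥ 190: provided.
Town 1 (pledges 60, payoff 57): dropping to 0 → total 140, payoff 0. No gain.
Town 2 (pledges 0, payoff 117): pledging 50 → total 250, payoff 67. No gain.
Town 3 (pledges 0, payoff 117): pledging 30 → total 230, payoff 87. No gain.
Town 4 (pledges 80, payoff 37): dropping to 0 → total 120, payoff 0. No gain.
Town 5 (pledges 0, payoff 117): pledging 80 → total 280, payoff 37. No gain.
Town 6 (pledges 60, payoff 57): dropping to 0 → total 140, payoff 0. No gain.

Yes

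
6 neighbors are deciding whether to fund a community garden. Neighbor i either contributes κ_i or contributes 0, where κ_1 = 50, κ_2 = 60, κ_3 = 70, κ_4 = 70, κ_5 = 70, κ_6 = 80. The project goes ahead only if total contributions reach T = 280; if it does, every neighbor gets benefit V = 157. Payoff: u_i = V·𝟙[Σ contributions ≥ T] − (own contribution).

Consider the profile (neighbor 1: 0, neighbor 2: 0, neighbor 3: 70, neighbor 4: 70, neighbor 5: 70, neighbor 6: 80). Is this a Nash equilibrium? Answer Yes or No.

Total = 290 ≥ 280: provided.
Neighbor 1 (pledges 0, payoff 157): pledging 50 → total 340, payoff 107. No gain.
Neighbor 2 (pledges 0, payoff 157): pledging 60 → total 350, payoff 97. No gain.
Neighbor 3 (pledges 70, payoff 87): dropping to 0 → total 220, payoff 0. No gain.
Neighbor 4 (pledges 70, payoff 87): dropping to 0 → total 220, payoff 0. No gain.
Neighbor 5 (pledges 70, payoff 87): dropping to 0 → total 220, payoff 0. No gain.
Neighbor 6 (pledges 80, payoff 77): dropping to 0 → total 210, payoff 0. No gain.

Yes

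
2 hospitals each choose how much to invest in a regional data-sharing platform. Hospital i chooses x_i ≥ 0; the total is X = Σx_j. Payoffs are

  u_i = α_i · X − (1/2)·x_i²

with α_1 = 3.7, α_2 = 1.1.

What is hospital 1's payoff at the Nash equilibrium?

Hospital i's FOC: ∂u_i/∂x_i = α_i − x_i = 0, so x_i* = α_i.
NE contributions = (3.7, 1.1); X = 4.8.
u_1 = α_1·X − ½·(x_1)² = 3.7·4.8 − ½·3.7² = 10.915.

10.915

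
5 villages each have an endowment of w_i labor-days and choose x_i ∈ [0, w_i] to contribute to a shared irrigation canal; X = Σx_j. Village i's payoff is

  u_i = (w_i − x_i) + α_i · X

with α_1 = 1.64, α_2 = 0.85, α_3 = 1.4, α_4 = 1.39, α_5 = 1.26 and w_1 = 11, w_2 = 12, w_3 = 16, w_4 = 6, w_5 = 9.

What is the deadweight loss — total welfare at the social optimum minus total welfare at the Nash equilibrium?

66.48

∂u_i/∂x_i = α_i − 1, so village i contributes w_i if α_i > 1, else 0.
α_i > 1 for i ∈ {1, 3, 4, 5}; NE contributions (11, 0, 16, 6, 9), X = 42.
W^NE = Σw_i − X^NE + (Σα_i)·X^NE = 54 + 5.54·42 = 286.68.
Planner: ∂(Σu_j)/∂x_i = Σα_j − 1 = 5.54 > 0, so everyone contributes w_i; X^SO = 54, W^SO = 54 + 5.54·54 = 353.16.
Deadweight loss = 66.48.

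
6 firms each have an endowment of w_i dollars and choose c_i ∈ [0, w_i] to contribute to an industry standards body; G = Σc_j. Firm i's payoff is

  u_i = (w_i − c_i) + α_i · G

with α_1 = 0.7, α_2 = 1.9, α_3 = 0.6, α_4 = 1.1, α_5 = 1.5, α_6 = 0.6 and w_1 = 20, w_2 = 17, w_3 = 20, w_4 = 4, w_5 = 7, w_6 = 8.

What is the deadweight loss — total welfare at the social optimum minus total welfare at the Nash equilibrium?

259.2

∂u_i/∂c_i = α_i − 1, so firm i contributes w_i if α_i > 1, else 0.
α_i > 1 for i ∈ {2, 4, 5}; NE contributions (0, 17, 0, 4, 7, 0), G = 28.
W^NE = Σw_i − G^NE + (Σα_i)·G^NE = 76 + 5.4·28 = 227.2.
Planner: ∂(Σu_j)/∂c_i = Σα_j − 1 = 5.4 > 0, so everyone contributes w_i; G^SO = 76, W^SO = 76 + 5.4·76 = 486.4.
Deadweight loss = 259.2.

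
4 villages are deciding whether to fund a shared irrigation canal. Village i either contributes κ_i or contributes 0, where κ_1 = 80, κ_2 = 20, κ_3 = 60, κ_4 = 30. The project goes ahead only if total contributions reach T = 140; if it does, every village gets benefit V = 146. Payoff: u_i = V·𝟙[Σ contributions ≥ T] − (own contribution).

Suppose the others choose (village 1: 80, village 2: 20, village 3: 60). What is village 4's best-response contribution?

0

Others' total = 160 ≥ 140; contributing adds cost 30 for no extra benefit.
Best response: 0.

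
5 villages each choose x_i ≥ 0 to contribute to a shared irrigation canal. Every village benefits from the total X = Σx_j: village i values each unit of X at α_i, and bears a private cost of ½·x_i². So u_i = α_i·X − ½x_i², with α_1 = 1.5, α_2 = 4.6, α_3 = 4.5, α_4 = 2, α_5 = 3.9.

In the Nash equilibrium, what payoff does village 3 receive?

64.125

Village i's FOC: ∂u_i/∂x_i = α_i − x_i = 0, so x_i* = α_i.
NE contributions = (1.5, 4.6, 4.5, 2, 3.9); X = 16.5.
u_3 = α_3·X − ½·(x_3)² = 4.5·16.5 − ½·4.5² = 64.125.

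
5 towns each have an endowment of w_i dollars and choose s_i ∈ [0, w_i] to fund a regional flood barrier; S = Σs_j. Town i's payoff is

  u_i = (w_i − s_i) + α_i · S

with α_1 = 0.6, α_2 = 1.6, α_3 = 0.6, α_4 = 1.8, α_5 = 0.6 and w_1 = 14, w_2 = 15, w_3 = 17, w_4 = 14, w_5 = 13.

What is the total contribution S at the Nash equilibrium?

∂u_i/∂s_i = α_i − 1, so town i contributes w_i if α_i > 1, else 0.
α_i > 1 for i ∈ {2, 4}; NE contributions (0, 15, 0, 14, 0), S = 29.

29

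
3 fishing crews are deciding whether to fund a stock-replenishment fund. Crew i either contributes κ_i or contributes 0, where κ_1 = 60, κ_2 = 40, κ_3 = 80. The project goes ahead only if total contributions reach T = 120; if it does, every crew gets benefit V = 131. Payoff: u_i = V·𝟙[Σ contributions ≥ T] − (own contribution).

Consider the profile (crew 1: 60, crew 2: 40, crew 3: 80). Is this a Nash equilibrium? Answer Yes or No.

No

Total = 180 ≥ 120: provided.
Crew 1 (pledges 60, payoff 71): dropping to 0 → total 120, payoff 131. Profitable deviation.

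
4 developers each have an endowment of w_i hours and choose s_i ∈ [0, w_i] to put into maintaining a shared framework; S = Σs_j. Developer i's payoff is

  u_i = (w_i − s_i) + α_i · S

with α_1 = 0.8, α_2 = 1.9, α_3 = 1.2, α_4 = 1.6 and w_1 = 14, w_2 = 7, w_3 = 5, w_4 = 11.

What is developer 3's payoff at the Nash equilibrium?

27.6

∂u_i/∂s_i = α_i − 1, so developer i contributes w_i if α_i > 1, else 0.
α_i > 1 for i ∈ {2, 3, 4}; NE contributions (0, 7, 5, 11), S = 23.
u_3 = (5 − 5) + 1.2·23 = 27.6.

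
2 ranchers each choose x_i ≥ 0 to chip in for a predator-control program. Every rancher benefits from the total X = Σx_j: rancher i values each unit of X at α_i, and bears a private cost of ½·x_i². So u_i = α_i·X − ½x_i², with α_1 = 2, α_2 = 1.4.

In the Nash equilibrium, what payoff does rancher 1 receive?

4.8

Rancher i's FOC: ∂u_i/∂x_i = α_i − x_i = 0, so x_i* = α_i.
NE contributions = (2, 1.4); X = 3.4.
u_1 = α_1·X − ½·(x_1)² = 2·3.4 − ½·2² = 4.8.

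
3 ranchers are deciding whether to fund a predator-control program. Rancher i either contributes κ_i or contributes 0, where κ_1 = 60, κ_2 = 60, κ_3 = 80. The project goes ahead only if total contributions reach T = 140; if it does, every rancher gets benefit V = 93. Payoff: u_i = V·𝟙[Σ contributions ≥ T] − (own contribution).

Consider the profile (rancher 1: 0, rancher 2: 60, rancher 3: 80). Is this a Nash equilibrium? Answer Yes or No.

Total = 140 ≥ 140: provided.
Rancher 1 (pledges 0, payoff 93): pledging 60 → total 200, payoff 33. No gain.
Rancher 2 (pledges 60, payoff 33): dropping to 0 → total 80, payoff 0. No gain.
Rancher 3 (pledges 80, payoff 13): dropping to 0 → total 60, payoff 0. No gain.

Yes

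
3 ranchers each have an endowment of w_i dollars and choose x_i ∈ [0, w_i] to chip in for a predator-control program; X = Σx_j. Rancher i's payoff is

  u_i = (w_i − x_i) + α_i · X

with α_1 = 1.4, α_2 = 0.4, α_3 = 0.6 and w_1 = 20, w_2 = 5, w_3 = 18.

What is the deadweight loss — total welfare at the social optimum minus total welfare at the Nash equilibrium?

∂u_i/∂x_i = α_i − 1, so rancher i contributes w_i if α_i > 1, else 0.
α_i > 1 for i ∈ {1}; NE contributions (20, 0, 0), X = 20.
W^NE = Σw_i − X^NE + (Σα_i)·X^NE = 43 + 1.4·20 = 71.
Planner: ∂(Σu_j)/∂x_i = Σα_j − 1 = 1.4 > 0, so everyone contributes w_i; X^SO = 43, W^SO = 43 + 1.4·43 = 103.2.
Deadweight loss = 32.2.

32.2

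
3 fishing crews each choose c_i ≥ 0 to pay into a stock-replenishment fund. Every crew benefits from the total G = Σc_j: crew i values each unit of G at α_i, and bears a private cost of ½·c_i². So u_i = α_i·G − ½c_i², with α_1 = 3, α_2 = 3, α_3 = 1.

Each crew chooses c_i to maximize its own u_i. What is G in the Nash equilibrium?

7

Crew i's FOC: ∂u_i/∂c_i = α_i − c_i = 0, so c_i* = α_i.
NE contributions = (3, 3, 1); G = 7.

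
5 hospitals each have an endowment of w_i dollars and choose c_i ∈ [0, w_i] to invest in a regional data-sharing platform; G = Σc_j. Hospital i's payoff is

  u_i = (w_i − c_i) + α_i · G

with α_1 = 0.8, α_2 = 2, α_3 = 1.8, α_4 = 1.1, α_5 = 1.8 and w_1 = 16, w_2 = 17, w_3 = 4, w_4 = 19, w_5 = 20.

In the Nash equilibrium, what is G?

∂u_i/∂c_i = α_i − 1, so hospital i contributes w_i if α_i > 1, else 0.
α_i > 1 for i ∈ {2, 3, 4, 5}; NE contributions (0, 17, 4, 19, 20), G = 60.

60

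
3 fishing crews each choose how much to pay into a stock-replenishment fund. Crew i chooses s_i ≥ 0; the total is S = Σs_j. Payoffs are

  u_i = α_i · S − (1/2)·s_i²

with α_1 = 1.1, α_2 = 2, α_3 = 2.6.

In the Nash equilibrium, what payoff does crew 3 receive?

Crew i's FOC: ∂u_i/∂s_i = α_i − s_i = 0, so s_i* = α_i.
NE contributions = (1.1, 2, 2.6); S = 5.7.
u_3 = α_3·S − ½·(s_3)² = 2.6·5.7 − ½·2.6² = 11.44.

11.44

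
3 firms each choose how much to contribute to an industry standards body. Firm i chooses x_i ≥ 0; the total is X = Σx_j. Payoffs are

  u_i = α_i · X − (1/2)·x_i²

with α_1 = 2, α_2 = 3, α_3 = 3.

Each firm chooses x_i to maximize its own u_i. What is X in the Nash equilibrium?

8

Firm i's FOC: ∂u_i/∂x_i = α_i − x_i = 0, so x_i* = α_i.
NE contributions = (2, 3, 3); X = 8.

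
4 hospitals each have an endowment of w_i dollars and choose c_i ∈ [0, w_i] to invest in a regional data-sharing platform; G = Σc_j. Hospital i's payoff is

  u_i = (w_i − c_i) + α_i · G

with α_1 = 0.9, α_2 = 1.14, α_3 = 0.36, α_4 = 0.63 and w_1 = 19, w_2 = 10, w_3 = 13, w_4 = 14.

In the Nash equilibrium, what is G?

10

∂u_i/∂c_i = α_i − 1, so hospital i contributes w_i if α_i > 1, else 0.
α_i > 1 for i ∈ {2}; NE contributions (0, 10, 0, 0), G = 10.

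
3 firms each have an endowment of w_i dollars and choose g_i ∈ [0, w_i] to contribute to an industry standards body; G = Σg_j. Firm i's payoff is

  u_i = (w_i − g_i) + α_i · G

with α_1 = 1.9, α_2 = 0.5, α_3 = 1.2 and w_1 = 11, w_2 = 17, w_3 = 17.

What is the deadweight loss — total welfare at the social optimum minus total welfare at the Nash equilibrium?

∂u_i/∂g_i = α_i − 1, so firm i contributes w_i if α_i > 1, else 0.
α_i > 1 for i ∈ {1, 3}; NE contributions (11, 0, 17), G = 28.
W^NE = Σw_i − G^NE + (Σα_i)·G^NE = 45 + 2.6·28 = 117.8.
Planner: ∂(Σu_j)/∂g_i = Σα_j − 1 = 2.6 > 0, so everyone contributes w_i; G^SO = 45, W^SO = 45 + 2.6·45 = 162.
Deadweight loss = 44.2.

44.2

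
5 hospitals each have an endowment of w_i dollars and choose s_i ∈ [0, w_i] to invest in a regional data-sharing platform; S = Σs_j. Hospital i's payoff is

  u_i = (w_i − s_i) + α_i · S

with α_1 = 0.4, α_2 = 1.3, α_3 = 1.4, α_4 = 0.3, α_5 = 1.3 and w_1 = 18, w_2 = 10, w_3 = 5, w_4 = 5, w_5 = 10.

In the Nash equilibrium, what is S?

∂u_i/∂s_i = α_i − 1, so hospital i contributes w_i if α_i > 1, else 0.
α_i > 1 for i ∈ {2, 3, 5}; NE contributions (0, 10, 5, 0, 10), S = 25.

25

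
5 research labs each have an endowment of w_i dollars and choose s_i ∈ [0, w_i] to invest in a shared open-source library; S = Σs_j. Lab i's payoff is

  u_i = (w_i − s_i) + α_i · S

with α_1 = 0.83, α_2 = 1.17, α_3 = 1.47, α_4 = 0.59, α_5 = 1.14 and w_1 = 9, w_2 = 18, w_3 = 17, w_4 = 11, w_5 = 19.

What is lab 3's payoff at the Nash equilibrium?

79.38

∂u_i/∂s_i = α_i − 1, so lab i contributes w_i if α_i > 1, else 0.
α_i > 1 for i ∈ {2, 3, 5}; NE contributions (0, 18, 17, 0, 19), S = 54.
u_3 = (17 − 17) + 1.47·54 = 79.38.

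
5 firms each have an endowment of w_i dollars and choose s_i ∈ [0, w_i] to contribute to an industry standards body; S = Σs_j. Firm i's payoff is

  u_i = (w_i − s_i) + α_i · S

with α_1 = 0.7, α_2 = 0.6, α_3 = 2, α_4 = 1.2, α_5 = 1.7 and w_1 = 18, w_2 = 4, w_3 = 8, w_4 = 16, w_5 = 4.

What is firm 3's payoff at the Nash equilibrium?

∂u_i/∂s_i = α_i − 1, so firm i contributes w_i if α_i > 1, else 0.
α_i > 1 for i ∈ {3, 4, 5}; NE contributions (0, 0, 8, 16, 4), S = 28.
u_3 = (8 − 8) + 2·28 = 56.

56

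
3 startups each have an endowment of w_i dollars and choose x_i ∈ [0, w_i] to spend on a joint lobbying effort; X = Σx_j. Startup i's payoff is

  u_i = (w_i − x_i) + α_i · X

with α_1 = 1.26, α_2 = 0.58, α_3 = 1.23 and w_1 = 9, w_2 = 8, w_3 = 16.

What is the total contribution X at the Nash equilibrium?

∂u_i/∂x_i = α_i − 1, so startup i contributes w_i if α_i > 1, else 0.
α_i > 1 for i ∈ {1, 3}; NE contributions (9, 0, 16), X = 25.

25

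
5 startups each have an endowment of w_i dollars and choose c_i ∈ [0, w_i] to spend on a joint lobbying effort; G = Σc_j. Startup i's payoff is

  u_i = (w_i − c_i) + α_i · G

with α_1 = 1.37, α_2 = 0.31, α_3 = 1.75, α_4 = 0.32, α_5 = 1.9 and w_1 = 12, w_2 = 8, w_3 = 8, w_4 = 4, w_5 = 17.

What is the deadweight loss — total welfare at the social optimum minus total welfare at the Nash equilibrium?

55.8

∂u_i/∂c_i = α_i − 1, so startup i contributes w_i if α_i > 1, else 0.
α_i > 1 for i ∈ {1, 3, 5}; NE contributions (12, 0, 8, 0, 17), G = 37.
W^NE = Σw_i − G^NE + (Σα_i)·G^NE = 49 + 4.65·37 = 221.05.
Planner: ∂(Σu_j)/∂c_i = Σα_j − 1 = 4.65 > 0, so everyone contributes w_i; G^SO = 49, W^SO = 49 + 4.65·49 = 276.85.
Deadweight loss = 55.8.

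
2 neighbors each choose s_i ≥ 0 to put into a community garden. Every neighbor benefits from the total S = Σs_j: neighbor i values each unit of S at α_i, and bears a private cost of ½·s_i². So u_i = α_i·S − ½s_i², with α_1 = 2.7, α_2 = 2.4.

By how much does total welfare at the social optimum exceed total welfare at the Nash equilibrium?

Neighbor i's FOC: ∂u_i/∂s_i = α_i − s_i = 0, so s_i* = α_i.
NE contributions = (2.7, 2.4); S = 5.1.
W^NE = (Σα)·S − ½Σα_i² = 5.1² − ½·13.05 = 19.485.
Planner sets s_i = Σα_j = 5.1 for every i, so S^SO = 2·5.1 = 10.2.
W^SO = (Σα)·S^SO − ½·2·(Σα)² = (2/2)·5.1² = 26.01.
Deadweight loss = W^SO − W^NE = 6.525.

6.525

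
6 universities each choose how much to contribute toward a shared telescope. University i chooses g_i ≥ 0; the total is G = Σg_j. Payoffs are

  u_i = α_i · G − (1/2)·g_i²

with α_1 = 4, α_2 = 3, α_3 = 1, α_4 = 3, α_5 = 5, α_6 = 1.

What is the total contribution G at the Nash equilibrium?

University i's FOC: ∂u_i/∂g_i = α_i − g_i = 0, so g_i* = α_i.
NE contributions = (4, 3, 1, 3, 5, 1); G = 17.

17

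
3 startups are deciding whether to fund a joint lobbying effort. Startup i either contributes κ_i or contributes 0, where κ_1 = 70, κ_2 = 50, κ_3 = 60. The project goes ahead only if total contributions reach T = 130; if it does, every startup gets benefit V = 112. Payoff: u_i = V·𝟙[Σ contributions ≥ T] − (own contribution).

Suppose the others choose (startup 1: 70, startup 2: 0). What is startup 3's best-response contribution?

60

Others' total = 70. Contributing 60 brings total to 130 ≥ 130: gain V − κ_3 = 52.
Best response: 60.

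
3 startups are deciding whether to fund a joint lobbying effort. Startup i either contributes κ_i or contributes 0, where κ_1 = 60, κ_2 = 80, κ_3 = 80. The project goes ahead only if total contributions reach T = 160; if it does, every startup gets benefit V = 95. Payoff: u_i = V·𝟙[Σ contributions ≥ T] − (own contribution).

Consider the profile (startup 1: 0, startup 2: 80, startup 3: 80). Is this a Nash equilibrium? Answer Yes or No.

Total = 160 ≥ 160: provided.
Startup 1 (pledges 0, payoff 95): pledging 60 → total 220, payoff 35. No gain.
Startup 2 (pledges 80, payoff 15): dropping to 0 → total 80, payoff 0. No gain.
Startup 3 (pledges 80, payoff 15): dropping to 0 → total 80, payoff 0. No gain.

Yes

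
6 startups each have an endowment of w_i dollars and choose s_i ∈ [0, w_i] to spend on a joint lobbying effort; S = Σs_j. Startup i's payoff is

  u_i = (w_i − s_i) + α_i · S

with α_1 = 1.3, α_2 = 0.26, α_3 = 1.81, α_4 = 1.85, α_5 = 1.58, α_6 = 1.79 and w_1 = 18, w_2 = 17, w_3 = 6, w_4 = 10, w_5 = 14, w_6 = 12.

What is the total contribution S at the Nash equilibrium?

60

∂u_i/∂s_i = α_i − 1, so startup i contributes w_i if α_i > 1, else 0.
α_i > 1 for i ∈ {1, 3, 4, 5, 6}; NE contributions (18, 0, 6, 10, 14, 12), S = 60.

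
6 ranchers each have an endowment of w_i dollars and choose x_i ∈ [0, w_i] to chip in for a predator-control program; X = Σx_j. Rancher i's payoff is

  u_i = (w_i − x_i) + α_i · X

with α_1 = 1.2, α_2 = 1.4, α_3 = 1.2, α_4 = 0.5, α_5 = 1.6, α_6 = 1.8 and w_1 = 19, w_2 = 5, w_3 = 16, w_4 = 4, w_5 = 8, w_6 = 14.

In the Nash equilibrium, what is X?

∂u_i/∂x_i = α_i − 1, so rancher i contributes w_i if α_i > 1, else 0.
α_i > 1 for i ∈ {1, 2, 3, 5, 6}; NE contributions (19, 5, 16, 0, 8, 14), X = 62.

62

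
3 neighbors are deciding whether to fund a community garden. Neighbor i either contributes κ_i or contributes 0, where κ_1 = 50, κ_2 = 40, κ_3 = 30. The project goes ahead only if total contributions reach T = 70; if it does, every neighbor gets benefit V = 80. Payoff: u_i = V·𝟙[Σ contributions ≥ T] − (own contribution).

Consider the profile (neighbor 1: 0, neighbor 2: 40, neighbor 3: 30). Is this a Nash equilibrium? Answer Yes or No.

Total = 70 ≥ 70: provided.
Neighbor 1 (pledges 0, payoff 80): pledging 50 → total 120, payoff 30. No gain.
Neighbor 2 (pledges 40, payoff 40): dropping to 0 → total 30, payoff 0. No gain.
Neighbor 3 (pledges 30, payoff 50): dropping to 0 → total 40, payoff 0. No gain.

Yes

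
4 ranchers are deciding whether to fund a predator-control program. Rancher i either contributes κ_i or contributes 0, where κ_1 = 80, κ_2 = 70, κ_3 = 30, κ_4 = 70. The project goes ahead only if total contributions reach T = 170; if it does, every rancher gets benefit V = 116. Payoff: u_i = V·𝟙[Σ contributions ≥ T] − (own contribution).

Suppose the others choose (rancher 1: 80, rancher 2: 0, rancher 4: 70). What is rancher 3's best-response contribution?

Others' total = 150. Contributing 30 brings total to 180 ≥ 170: gain V − κ_3 = 86.
Best response: 30.

30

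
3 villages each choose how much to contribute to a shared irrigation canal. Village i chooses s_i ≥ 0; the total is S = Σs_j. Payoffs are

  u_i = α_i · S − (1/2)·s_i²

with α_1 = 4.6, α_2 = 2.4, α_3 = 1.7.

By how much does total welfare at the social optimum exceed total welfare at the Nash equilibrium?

Village i's FOC: ∂u_i/∂s_i = α_i − s_i = 0, so s_i* = α_i.
NE contributions = (4.6, 2.4, 1.7); S = 8.7.
W^NE = (Σα)·S − ½Σα_i² = 8.7² − ½·29.81 = 60.785.
Planner sets s_i = Σα_j = 8.7 for every i, so S^SO = 3·8.7 = 26.1.
W^SO = (Σα)·S^SO − ½·3·(Σα)² = (3/2)·8.7² = 113.535.
Deadweight loss = W^SO − W^NE = 52.75.

52.75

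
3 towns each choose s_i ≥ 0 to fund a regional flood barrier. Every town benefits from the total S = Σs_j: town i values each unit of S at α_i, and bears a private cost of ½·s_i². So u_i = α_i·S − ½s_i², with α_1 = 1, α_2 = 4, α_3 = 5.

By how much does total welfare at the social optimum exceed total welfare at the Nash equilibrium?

Town i's FOC: ∂u_i/∂s_i = α_i − s_i = 0, so s_i* = α_i.
NE contributions = (1, 4, 5); S = 10.
W^NE = (Σα)·S − ½Σα_i² = 10² − ½·42 = 79.
Planner sets s_i = Σα_j = 10 for every i, so S^SO = 3·10 = 30.
W^SO = (Σα)·S^SO − ½·3·(Σα)² = (3/2)·10² = 150.
Deadweight loss = W^SO − W^NE = 71.

71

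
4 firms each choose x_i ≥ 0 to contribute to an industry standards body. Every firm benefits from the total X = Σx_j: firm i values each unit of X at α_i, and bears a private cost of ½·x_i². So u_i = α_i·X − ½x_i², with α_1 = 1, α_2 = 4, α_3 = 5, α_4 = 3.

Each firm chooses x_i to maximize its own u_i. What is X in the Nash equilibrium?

13

Firm i's FOC: ∂u_i/∂x_i = α_i − x_i = 0, so x_i* = α_i.
NE contributions = (1, 4, 5, 3); X = 13.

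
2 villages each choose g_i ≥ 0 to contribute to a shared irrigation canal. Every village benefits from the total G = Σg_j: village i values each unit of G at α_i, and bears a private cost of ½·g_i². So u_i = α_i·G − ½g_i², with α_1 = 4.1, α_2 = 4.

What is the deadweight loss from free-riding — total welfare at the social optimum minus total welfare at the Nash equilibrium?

Village i's FOC: ∂u_i/∂g_i = α_i − g_i = 0, so g_i* = α_i.
NE contributions = (4.1, 4); G = 8.1.
W^NE = (Σα)·G − ½Σα_i² = 8.1² − ½·32.81 = 49.205.
Planner sets g_i = Σα_j = 8.1 for every i, so G^SO = 2·8.1 = 16.2.
W^SO = (Σα)·G^SO − ½·2·(Σα)² = (2/2)·8.1² = 65.61.
Deadweight loss = W^SO − W^NE = 16.405.

16.405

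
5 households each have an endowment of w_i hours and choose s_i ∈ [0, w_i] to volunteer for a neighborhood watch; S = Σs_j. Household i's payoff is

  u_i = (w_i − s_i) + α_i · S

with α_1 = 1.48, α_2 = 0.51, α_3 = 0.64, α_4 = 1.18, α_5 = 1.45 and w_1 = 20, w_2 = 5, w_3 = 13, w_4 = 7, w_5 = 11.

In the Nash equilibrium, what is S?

38

∂u_i/∂s_i = α_i − 1, so household i contributes w_i if α_i > 1, else 0.
α_i > 1 for i ∈ {1, 4, 5}; NE contributions (20, 0, 0, 7, 11), S = 38.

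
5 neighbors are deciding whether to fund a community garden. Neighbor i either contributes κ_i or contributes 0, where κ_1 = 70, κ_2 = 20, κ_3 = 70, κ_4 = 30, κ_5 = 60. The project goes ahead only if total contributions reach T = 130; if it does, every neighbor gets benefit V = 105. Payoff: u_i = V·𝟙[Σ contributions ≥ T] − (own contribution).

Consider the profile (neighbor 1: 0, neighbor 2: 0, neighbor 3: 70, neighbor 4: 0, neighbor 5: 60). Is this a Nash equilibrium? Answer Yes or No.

Yes

Total = 130 ≥ 130: provided.
Neighbor 1 (pledges 0, payoff 105): pledging 70 → total 200, payoff 35. No gain.
Neighbor 2 (pledges 0, payoff 105): pledging 20 → total 150, payoff 85. No gain.
Neighbor 3 (pledges 70, payoff 35): dropping to 0 → total 60, payoff 0. No gain.
Neighbor 4 (pledges 0, payoff 105): pledging 30 → total 160, payoff 75. No gain.
Neighbor 5 (pledges 60, payoff 45): dropping to 0 → total 70, payoff 0. No gain.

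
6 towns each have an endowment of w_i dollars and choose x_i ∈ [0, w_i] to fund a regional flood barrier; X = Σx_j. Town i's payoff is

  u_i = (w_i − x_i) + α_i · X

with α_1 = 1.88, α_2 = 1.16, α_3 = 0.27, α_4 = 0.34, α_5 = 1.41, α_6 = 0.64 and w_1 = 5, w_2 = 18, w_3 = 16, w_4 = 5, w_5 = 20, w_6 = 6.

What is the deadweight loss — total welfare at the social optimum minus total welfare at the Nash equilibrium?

126.9

∂u_i/∂x_i = α_i − 1, so town i contributes w_i if α_i > 1, else 0.
α_i > 1 for i ∈ {1, 2, 5}; NE contributions (5, 18, 0, 0, 20, 0), X = 43.
W^NE = Σw_i − X^NE + (Σα_i)·X^NE = 70 + 4.7·43 = 272.1.
Planner: ∂(Σu_j)/∂x_i = Σα_j − 1 = 4.7 > 0, so everyone contributes w_i; X^SO = 70, W^SO = 70 + 4.7·70 = 399.
Deadweight loss = 126.9.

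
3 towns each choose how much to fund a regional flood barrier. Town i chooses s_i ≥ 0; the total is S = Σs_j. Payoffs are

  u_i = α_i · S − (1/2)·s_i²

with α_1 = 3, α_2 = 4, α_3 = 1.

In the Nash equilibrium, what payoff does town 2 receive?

Town i's FOC: ∂u_i/∂s_i = α_i − s_i = 0, so s_i* = α_i.
NE contributions = (3, 4, 1); S = 8.
u_2 = α_2·S − ½·(s_2)² = 4·8 − ½·4² = 24.

24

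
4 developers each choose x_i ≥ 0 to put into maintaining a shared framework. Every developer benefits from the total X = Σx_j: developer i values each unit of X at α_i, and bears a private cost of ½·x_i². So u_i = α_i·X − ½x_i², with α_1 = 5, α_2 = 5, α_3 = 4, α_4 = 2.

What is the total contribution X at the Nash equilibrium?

16

Developer i's FOC: ∂u_i/∂x_i = α_i − x_i = 0, so x_i* = α_i.
NE contributions = (5, 5, 4, 2); X = 16.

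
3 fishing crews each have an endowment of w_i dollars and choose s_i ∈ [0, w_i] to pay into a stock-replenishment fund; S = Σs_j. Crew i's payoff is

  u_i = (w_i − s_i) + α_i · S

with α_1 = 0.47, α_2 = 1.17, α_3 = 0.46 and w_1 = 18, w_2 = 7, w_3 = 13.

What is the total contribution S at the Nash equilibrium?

∂u_i/∂s_i = α_i − 1, so crew i contributes w_i if α_i > 1, else 0.
α_i > 1 for i ∈ {2}; NE contributions (0, 7, 0), S = 7.

7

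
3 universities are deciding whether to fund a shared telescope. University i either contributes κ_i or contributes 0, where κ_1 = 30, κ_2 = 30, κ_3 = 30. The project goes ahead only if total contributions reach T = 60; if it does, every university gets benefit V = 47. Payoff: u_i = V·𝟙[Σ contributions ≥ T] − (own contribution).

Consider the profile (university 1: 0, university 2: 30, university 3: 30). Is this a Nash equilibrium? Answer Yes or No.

Total = 60 ≥ 60: provided.
University 1 (pledges 0, payoff 47): pledging 30 → total 90, payoff 17. No gain.
University 2 (pledges 30, payoff 17): dropping to 0 → total 30, payoff 0. No gain.
University 3 (pledges 30, payoff 17): dropping to 0 → total 30, payoff 0. No gain.

Yes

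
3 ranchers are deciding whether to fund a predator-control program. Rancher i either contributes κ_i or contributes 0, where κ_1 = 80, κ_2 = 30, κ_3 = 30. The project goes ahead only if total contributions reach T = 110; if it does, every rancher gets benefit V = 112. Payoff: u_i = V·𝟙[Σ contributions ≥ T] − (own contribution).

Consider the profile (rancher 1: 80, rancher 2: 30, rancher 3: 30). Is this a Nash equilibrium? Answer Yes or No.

No

Total = 140 ≥ 110: provided.
Rancher 1 (pledges 80, payoff 32): dropping to 0 → total 60, payoff 0. No gain.
Rancher 2 (pledges 30, payoff 82): dropping to 0 → total 110, payoff 112. Profitable deviation.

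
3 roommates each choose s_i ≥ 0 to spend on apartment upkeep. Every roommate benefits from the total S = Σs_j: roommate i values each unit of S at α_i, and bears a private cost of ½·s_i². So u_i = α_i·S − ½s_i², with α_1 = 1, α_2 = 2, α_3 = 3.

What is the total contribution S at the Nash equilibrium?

Roommate i's FOC: ∂u_i/∂s_i = α_i − s_i = 0, so s_i* = α_i.
NE contributions = (1, 2, 3); S = 6.

6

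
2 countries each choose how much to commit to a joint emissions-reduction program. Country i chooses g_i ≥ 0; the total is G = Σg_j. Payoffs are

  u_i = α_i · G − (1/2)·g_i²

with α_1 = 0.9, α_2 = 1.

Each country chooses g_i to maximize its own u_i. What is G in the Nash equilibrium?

Country i's FOC: ∂u_i/∂g_i = α_i − g_i = 0, so g_i* = α_i.
NE contributions = (0.9, 1); G = 1.9.

1.9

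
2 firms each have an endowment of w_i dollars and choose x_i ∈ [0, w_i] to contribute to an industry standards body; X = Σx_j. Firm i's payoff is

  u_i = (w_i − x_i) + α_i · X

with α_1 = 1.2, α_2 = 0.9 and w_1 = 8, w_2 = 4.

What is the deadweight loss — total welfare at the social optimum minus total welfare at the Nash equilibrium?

∂u_i/∂x_i = α_i − 1, so firm i contributes w_i if α_i > 1, else 0.
α_i > 1 for i ∈ {1}; NE contributions (8, 0), X = 8.
W^NE = Σw_i − X^NE + (Σα_i)·X^NE = 12 + 1.1·8 = 20.8.
Planner: ∂(Σu_j)/∂x_i = Σα_j − 1 = 1.1 > 0, so everyone contributes w_i; X^SO = 12, W^SO = 12 + 1.1·12 = 25.2.
Deadweight loss = 4.4.

4.4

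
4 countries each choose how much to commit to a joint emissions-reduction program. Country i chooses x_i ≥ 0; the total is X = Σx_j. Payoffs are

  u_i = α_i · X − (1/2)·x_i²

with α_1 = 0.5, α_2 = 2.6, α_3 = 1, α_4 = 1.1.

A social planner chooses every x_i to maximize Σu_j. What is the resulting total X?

20.8

Planner FOC: ∂(Σu_j)/∂x_i = (Σα_j) − x_i = 0, so x_i^SO = Σα_j = 5.2 for every i; X^SO = 20.8.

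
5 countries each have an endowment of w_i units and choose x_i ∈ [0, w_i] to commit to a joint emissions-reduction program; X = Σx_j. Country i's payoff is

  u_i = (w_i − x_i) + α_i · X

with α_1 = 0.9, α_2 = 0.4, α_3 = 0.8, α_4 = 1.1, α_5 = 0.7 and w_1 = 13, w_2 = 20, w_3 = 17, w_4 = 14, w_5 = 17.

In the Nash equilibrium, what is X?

∂u_i/∂x_i = α_i − 1, so country i contributes w_i if α_i > 1, else 0.
α_i > 1 for i ∈ {4}; NE contributions (0, 0, 0, 14, 0), X = 14.

14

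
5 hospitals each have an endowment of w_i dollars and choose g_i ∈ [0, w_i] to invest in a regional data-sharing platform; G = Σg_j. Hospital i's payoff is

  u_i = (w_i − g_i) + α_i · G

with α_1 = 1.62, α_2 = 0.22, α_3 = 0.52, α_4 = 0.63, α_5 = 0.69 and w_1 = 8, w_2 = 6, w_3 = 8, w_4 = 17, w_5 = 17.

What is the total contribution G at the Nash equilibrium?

∂u_i/∂g_i = α_i − 1, so hospital i contributes w_i if α_i > 1, else 0.
α_i > 1 for i ∈ {1}; NE contributions (8, 0, 0, 0, 0), G = 8.

8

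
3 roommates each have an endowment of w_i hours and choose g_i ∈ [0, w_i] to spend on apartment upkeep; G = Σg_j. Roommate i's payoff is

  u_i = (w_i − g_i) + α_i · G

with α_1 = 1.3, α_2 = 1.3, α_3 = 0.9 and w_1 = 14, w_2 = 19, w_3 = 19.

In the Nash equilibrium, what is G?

∂u_i/∂g_i = α_i − 1, so roommate i contributes w_i if α_i > 1, else 0.
α_i > 1 for i ∈ {1, 2}; NE contributions (14, 19, 0), G = 33.

33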